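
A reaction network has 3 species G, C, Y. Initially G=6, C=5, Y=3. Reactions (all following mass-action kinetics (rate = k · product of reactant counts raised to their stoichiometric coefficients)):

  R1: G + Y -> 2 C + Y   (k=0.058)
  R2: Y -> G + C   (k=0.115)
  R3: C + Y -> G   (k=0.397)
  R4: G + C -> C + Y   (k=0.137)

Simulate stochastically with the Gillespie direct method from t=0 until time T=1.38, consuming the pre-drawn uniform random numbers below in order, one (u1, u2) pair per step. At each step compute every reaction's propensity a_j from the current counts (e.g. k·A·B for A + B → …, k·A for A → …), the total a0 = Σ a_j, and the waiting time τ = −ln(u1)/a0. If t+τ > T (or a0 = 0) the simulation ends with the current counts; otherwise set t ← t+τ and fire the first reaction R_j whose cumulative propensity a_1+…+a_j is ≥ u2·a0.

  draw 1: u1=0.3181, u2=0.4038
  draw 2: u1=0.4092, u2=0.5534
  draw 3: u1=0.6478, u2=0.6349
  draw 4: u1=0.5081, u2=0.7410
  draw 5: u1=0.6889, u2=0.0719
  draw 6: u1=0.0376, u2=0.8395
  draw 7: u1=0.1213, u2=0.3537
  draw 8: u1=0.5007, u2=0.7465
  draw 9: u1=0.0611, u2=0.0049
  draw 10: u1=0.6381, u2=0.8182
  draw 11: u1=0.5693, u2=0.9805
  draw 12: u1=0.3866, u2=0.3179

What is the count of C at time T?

t=0.000: G=6 C=5 Y=3
Draw 1: a1=1.044, a2=0.345, a3=5.955, a4=4.110, a0=11.454; τ=−ln(0.3181)/11.454=0.100 → t=0.100; u2·a0=0.4038·11.454=4.625; a1+a2=1.389 < 4.625 ≤ a1+…+a3=7.344 → R3 fires; G=7 C=4 Y=2
Draw 2: a1=0.812, a2=0.230, a3=3.176, a4=3.836, a0=8.054; τ=−ln(0.4092)/8.054=0.111 → t=0.211; u2·a0=0.5534·8.054=4.457; a1+…+a3=4.218 < 4.457 ≤ a1+…+a4=8.054 → R4 fires; G=6 C=4 Y=3
Draw 3: a1=1.044, a2=0.345, a3=4.764, a4=3.288, a0=9.441; τ=−ln(0.6478)/9.441=0.046 → t=0.257; u2·a0=0.6349·9.441=5.994; a1+a2=1.389 < 5.994 ≤ a1+…+a3=6.153 → R3 fires; G=7 C=3 Y=2
Draw 4: a1=0.812, a2=0.230, a3=2.382, a4=2.877, a0=6.301; τ=−ln(0.5081)/6.301=0.107 → t=0.364; u2·a0=0.7410·6.301=4.669; a1+…+a3=3.424 < 4.669 ≤ a1+…+a4=6.301 → R4 fires; G=6 C=3 Y=3
Draw 5: a1=1.044, a2=0.345, a3=3.573, a4=2.466, a0=7.428; τ=−ln(0.6889)/7.428=0.050 → t=0.415; u2·a0=0.0719·7.428=0.534 ≤ a1=1.044 → R1 fires; G=5 C=5 Y=3
Draw 6: a1=0.870, a2=0.345, a3=5.955, a4=3.425, a0=10.595; τ=−ln(0.0376)/10.595=0.310 → t=0.724; u2·a0=0.8395·10.595=8.895; a1+…+a3=7.170 < 8.895 ≤ a1+…+a4=10.595 → R4 fires; G=4 C=5 Y=4
Draw 7: a1=0.928, a2=0.460, a3=7.940, a4=2.740, a0=12.068; τ=−ln(0.1213)/12.068=0.175 → t=0.899; u2·a0=0.3537·12.068=4.268; a1+a2=1.388 < 4.268 ≤ a1+…+a3=9.328 → R3 fires; G=5 C=4 Y=3
Draw 8: a1=0.870, a2=0.345, a3=4.764, a4=2.740, a0=8.719; τ=−ln(0.5007)/8.719=0.079 → t=0.978; u2·a0=0.7465·8.719=6.509; a1+…+a3=5.979 < 6.509 ≤ a1+…+a4=8.719 → R4 fires; G=4 C=4 Y=4
Draw 9: a1=0.928, a2=0.460, a3=6.352, a4=2.192, a0=9.932; τ=−ln(0.0611)/9.932=0.281 → t=1.260; u2·a0=0.0049·9.932=0.049 ≤ a1=0.928 → R1 fires; G=3 C=6 Y=4
Draw 10: a1=0.696, a2=0.460, a3=9.528, a4=2.466, a0=13.150; τ=−ln(0.6381)/13.150=0.034 → t=1.294; u2·a0=0.8182·13.150=10.759; a1+…+a3=10.684 < 10.759 ≤ a1+…+a4=13.150 → R4 fires; G=2 C=6 Y=5
Draw 11: a1=0.580, a2=0.575, a3=11.910, a4=1.644, a0=14.709; τ=−ln(0.5693)/14.709=0.038 → t=1.332; u2·a0=0.9805·14.709=14.422; a1+…+a3=13.065 < 14.422 ≤ a1+…+a4=14.709 → R4 fires; G=1 C=6 Y=6
Draw 12: a1=0.348, a2=0.690, a3=14.292, a4=0.822, a0=16.152; τ=−ln(0.3866)/16.152=0.059 → t=1.391 > T=1.38: stop.
Read off C at T=1.38: 6

C at T = 6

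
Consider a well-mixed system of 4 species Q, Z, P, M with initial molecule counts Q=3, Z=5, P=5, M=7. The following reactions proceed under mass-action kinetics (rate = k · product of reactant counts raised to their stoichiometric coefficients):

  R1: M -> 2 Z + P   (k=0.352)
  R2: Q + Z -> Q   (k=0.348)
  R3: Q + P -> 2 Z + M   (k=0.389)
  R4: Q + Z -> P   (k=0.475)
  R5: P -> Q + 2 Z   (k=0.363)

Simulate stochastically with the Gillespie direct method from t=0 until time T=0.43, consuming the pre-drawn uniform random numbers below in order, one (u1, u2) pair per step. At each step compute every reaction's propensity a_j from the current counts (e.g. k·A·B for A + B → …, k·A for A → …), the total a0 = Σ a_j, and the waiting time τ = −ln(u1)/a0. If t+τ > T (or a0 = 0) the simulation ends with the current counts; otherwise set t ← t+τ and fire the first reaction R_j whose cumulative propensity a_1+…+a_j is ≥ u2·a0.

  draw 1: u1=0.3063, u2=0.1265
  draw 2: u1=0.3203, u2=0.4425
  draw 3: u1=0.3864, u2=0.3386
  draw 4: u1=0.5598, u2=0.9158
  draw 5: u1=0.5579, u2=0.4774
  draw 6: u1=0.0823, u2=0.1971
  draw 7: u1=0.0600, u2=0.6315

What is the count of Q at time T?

Q at T = 2

t=0.000: Q=3 Z=5 P=5 M=7
Draw 1: a1=2.464, a2=5.220, a3=5.835, a4=7.125, a5=1.815, a0=22.459; τ=−ln(0.3063)/22.459=0.053 → t=0.053; u2·a0=0.1265·22.459=2.841; a1=2.464 < 2.841 ≤ a1+a2=7.684 → R2 fires; Q=3 Z=4 P=5 M=7
Draw 2: a1=2.464, a2=4.176, a3=5.835, a4=5.700, a5=1.815, a0=19.990; τ=−ln(0.3203)/19.990=0.057 → t=0.110; u2·a0=0.4425·19.990=8.846; a1+a2=6.640 < 8.846 ≤ a1+…+a3=12.475 → R3 fires; Q=2 Z=6 P=4 M=8
Draw 3: a1=2.816, a2=4.176, a3=3.112, a4=5.700, a5=1.452, a0=17.256; τ=−ln(0.3864)/17.256=0.055 → t=0.165; u2·a0=0.3386·17.256=5.843; a1=2.816 < 5.843 ≤ a1+a2=6.992 → R2 fires; Q=2 Z=5 P=4 M=8
Draw 4: a1=2.816, a2=3.480, a3=3.112, a4=4.750, a5=1.452, a0=15.610; τ=−ln(0.5598)/15.610=0.037 → t=0.202; u2·a0=0.9158·15.610=14.296; a1+…+a4=14.158 < 14.296 ≤ a1+…+a5=15.610 → R5 fires; Q=3 Z=7 P=3 M=8
Draw 5: a1=2.816, a2=7.308, a3=3.501, a4=9.975, a5=1.089, a0=24.689; τ=−ln(0.5579)/24.689=0.024 → t=0.226; u2·a0=0.4774·24.689=11.787; a1+a2=10.124 < 11.787 ≤ a1+…+a3=13.625 → R3 fires; Q=2 Z=9 P=2 M=9
Draw 6: a1=3.168, a2=6.264, a3=1.556, a4=8.550, a5=0.726, a0=20.264; τ=−ln(0.0823)/20.264=0.123 → t=0.349; u2·a0=0.1971·20.264=3.994; a1=3.168 < 3.994 ≤ a1+a2=9.432 → R2 fires; Q=2 Z=8 P=2 M=9
Draw 7: a1=3.168, a2=5.568, a3=1.556, a4=7.600, a5=0.726, a0=18.618; τ=−ln(0.0600)/18.618=0.151 → t=0.500 > T=0.43: stop.
Read off Q at T=0.43: 2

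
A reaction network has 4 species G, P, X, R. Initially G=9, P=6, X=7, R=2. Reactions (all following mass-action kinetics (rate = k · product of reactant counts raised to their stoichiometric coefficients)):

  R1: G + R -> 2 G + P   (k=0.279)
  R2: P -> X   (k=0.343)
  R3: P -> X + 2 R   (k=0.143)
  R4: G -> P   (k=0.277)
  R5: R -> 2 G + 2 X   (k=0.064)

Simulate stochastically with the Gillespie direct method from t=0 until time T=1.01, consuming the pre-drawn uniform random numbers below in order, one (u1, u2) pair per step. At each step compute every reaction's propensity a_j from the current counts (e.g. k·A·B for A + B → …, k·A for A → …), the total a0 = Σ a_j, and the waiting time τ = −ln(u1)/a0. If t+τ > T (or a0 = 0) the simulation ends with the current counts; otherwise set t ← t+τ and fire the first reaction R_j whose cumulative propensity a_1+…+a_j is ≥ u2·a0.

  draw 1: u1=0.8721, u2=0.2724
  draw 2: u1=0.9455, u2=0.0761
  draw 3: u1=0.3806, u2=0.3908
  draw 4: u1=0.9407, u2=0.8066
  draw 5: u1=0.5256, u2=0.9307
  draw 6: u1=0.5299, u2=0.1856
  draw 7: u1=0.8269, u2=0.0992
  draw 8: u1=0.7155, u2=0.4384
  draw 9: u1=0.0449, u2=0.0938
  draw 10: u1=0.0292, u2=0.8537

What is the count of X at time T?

X at T = 11

t=0.000: G=9 P=6 X=7 R=2
Draw 1: a1=5.022, a2=2.058, a3=0.858, a4=2.493, a5=0.128, a0=10.559; τ=−ln(0.8721)/10.559=0.013 → t=0.013; u2·a0=0.2724·10.559=2.876 ≤ a1=5.022 → R1 fires; G=10 P=7 X=7 R=1
Draw 2: a1=2.790, a2=2.401, a3=1.001, a4=2.770, a5=0.064, a0=9.026; τ=−ln(0.9455)/9.026=0.006 → t=0.019; u2·a0=0.0761·9.026=0.687 ≤ a1=2.790 → R1 fires; G=11 P=8 X=7 R=0
Draw 3: a1=0.000, a2=2.744, a3=1.144, a4=3.047, a5=0.000, a0=6.935; τ=−ln(0.3806)/6.935=0.139 → t=0.158; u2·a0=0.3908·6.935=2.710; a1=0.000 < 2.710 ≤ a1+a2=2.744 → R2 fires; G=11 P=7 X=8 R=0
Draw 4: a1=0.000, a2=2.401, a3=1.001, a4=3.047, a5=0.000, a0=6.449; τ=−ln(0.9407)/6.449=0.009 → t=0.168; u2·a0=0.8066·6.449=5.202; a1+…+a3=3.402 < 5.202 ≤ a1+…+a4=6.449 → R4 fires; G=10 P=8 X=8 R=0
Draw 5: a1=0.000, a2=2.744, a3=1.144, a4=2.770, a5=0.000, a0=6.658; τ=−ln(0.5256)/6.658=0.097 → t=0.265; u2·a0=0.9307·6.658=6.197; a1+…+a3=3.888 < 6.197 ≤ a1+…+a4=6.658 → R4 fires; G=9 P=9 X=8 R=0
Draw 6: a1=0.000, a2=3.087, a3=1.287, a4=2.493, a5=0.000, a0=6.867; τ=−ln(0.5299)/6.867=0.092 → t=0.357; u2·a0=0.1856·6.867=1.275; a1=0.000 < 1.275 ≤ a1+a2=3.087 → R2 fires; G=9 P=8 X=9 R=0
Draw 7: a1=0.000, a2=2.744, a3=1.144, a4=2.493, a5=0.000, a0=6.381; τ=−ln(0.8269)/6.381=0.030 → t=0.387; u2·a0=0.0992·6.381=0.633; a1=0.000 < 0.633 ≤ a1+a2=2.744 → R2 fires; G=9 P=7 X=10 R=0
Draw 8: a1=0.000, a2=2.401, a3=1.001, a4=2.493, a5=0.000, a0=5.895; τ=−ln(0.7155)/5.895=0.057 → t=0.444; u2·a0=0.4384·5.895=2.584; a1+a2=2.401 < 2.584 ≤ a1+…+a3=3.402 → R3 fires; G=9 P=6 X=11 R=2
Draw 9: a1=5.022, a2=2.058, a3=0.858, a4=2.493, a5=0.128, a0=10.559; τ=−ln(0.0449)/10.559=0.294 → t=0.738; u2·a0=0.0938·10.559=0.990 ≤ a1=5.022 → R1 fires; G=10 P=7 X=11 R=1
Draw 10: a1=2.790, a2=2.401, a3=1.001, a4=2.770, a5=0.064, a0=9.026; τ=−ln(0.0292)/9.026=0.391 → t=1.129 > T=1.01: stop.
Read off X at T=1.01: 11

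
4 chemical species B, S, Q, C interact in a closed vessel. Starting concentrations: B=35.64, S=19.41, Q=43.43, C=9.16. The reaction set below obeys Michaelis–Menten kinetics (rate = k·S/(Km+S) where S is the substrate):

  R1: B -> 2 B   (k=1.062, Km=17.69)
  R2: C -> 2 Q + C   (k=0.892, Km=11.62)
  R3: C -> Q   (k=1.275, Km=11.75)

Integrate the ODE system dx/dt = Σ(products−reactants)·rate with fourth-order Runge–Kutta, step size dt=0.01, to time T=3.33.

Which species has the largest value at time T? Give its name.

RK4 with dt=0.01: 333 steps to T=3.33. Trajectory (selected grid times):
t=0.00: B=35.64 S=19.41 Q=43.43 C=9.16
t=0.37: B=35.90 S=19.41 Q=43.92 C=8.95
t=0.74: B=36.17 S=19.41 Q=44.41 C=8.75
t=1.11: B=36.43 S=19.41 Q=44.89 C=8.55
t=1.48: B=36.70 S=19.41 Q=45.37 C=8.35
t=1.85: B=36.96 S=19.41 Q=45.84 C=8.16
t=2.22: B=37.23 S=19.41 Q=46.30 C=7.97
t=2.59: B=37.49 S=19.41 Q=46.76 C=7.78
t=2.96: B=37.76 S=19.41 Q=47.21 C=7.59
t=3.33: B=38.03 S=19.41 Q=47.65 C=7.41
At T=3.33: B=38.03 S=19.41 Q=47.65 C=7.41; the largest is Q.

Dominant species at T: Q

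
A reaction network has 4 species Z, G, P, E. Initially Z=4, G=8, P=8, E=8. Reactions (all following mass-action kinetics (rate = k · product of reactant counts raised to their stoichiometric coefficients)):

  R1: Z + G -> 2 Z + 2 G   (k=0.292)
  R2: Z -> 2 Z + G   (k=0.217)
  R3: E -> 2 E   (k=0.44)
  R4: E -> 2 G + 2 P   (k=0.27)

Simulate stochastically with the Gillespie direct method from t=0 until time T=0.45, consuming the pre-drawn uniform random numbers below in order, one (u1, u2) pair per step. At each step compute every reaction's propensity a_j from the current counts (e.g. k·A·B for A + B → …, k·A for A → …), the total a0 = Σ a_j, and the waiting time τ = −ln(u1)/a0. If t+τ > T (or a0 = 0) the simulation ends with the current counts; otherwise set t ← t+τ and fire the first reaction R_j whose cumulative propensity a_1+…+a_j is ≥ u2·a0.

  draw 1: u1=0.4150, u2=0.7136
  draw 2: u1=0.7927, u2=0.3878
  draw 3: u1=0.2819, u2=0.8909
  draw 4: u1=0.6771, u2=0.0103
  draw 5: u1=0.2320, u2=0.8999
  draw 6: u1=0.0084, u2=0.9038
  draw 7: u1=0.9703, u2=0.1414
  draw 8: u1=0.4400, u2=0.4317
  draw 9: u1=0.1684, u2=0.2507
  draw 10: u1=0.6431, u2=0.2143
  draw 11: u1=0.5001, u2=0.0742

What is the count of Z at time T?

Z at T = 10

t=0.000: Z=4 G=8 P=8 E=8
Draw 1: a1=9.344, a2=0.868, a3=3.520, a4=2.160, a0=15.892; τ=−ln(0.4150)/15.892=0.055 → t=0.055; u2·a0=0.7136·15.892=11.341; a1+a2=10.212 < 11.341 ≤ a1+…+a3=13.732 → R3 fires; Z=4 G=8 P=8 E=9
Draw 2: a1=9.344, a2=0.868, a3=3.960, a4=2.430, a0=16.602; τ=−ln(0.7927)/16.602=0.014 → t=0.069; u2·a0=0.3878·16.602=6.438 ≤ a1=9.344 → R1 fires; Z=5 G=9 P=8 E=9
Draw 3: a1=13.140, a2=1.085, a3=3.960, a4=2.430, a0=20.615; τ=−ln(0.2819)/20.615=0.061 → t=0.131; u2·a0=0.8909·20.615=18.366; a1+…+a3=18.185 < 18.366 ≤ a1+…+a4=20.615 → R4 fires; Z=5 G=11 P=10 E=8
Draw 4: a1=16.060, a2=1.085, a3=3.520, a4=2.160, a0=22.825; τ=−ln(0.6771)/22.825=0.017 → t=0.148; u2·a0=0.0103·22.825=0.235 ≤ a1=16.060 → R1 fires; Z=6 G=12 P=10 E=8
Draw 5: a1=21.024, a2=1.302, a3=3.520, a4=2.160, a0=28.006; τ=−ln(0.2320)/28.006=0.052 → t=0.200; u2·a0=0.8999·28.006=25.203; a1+a2=22.326 < 25.203 ≤ a1+…+a3=25.846 → R3 fires; Z=6 G=12 P=10 E=9
Draw 6: a1=21.024, a2=1.302, a3=3.960, a4=2.430, a0=28.716; τ=−ln(0.0084)/28.716=0.166 → t=0.366; u2·a0=0.9038·28.716=25.954; a1+a2=22.326 < 25.954 ≤ a1+…+a3=26.286 → R3 fires; Z=6 G=12 P=10 E=10
Draw 7: a1=21.024, a2=1.302, a3=4.400, a4=2.700, a0=29.426; τ=−ln(0.9703)/29.426=0.001 → t=0.367; u2·a0=0.1414·29.426=4.161 ≤ a1=21.024 → R1 fires; Z=7 G=13 P=10 E=10
Draw 8: a1=26.572, a2=1.519, a3=4.400, a4=2.700, a0=35.191; τ=−ln(0.4400)/35.191=0.023 → t=0.391; u2·a0=0.4317·35.191=15.192 ≤ a1=26.572 → R1 fires; Z=8 G=14 P=10 E=10
Draw 9: a1=32.704, a2=1.736, a3=4.400, a4=2.700, a0=41.540; τ=−ln(0.1684)/41.540=0.043 → t=0.434; u2·a0=0.2507·41.540=10.414 ≤ a1=32.704 → R1 fires; Z=9 G=15 P=10 E=10
Draw 10: a1=39.420, a2=1.953, a3=4.400, a4=2.700, a0=48.473; τ=−ln(0.6431)/48.473=0.009 → t=0.443; u2·a0=0.2143·48.473=10.388 ≤ a1=39.420 → R1 fires; Z=10 G=16 P=10 E=10
Draw 11: a1=46.720, a2=2.170, a3=4.400, a4=2.700, a0=55.990; τ=−ln(0.5001)/55.990=0.012 → t=0.455 > T=0.45: stop.
Read off Z at T=0.45: 10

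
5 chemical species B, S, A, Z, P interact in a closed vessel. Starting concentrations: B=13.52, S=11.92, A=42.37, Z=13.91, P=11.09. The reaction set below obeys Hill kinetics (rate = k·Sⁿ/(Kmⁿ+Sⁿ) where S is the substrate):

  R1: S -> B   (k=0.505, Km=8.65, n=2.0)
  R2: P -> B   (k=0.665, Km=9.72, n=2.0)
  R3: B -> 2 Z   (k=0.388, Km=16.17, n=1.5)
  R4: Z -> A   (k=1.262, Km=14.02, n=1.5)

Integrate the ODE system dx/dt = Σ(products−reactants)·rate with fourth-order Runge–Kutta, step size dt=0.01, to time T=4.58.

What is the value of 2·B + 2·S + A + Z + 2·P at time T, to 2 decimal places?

Check how each reaction changes W = 2·B + 2·S + A + Z + 2·P (weight of products minus weight of reactants):
R1: S -> B: (2·1) − (2·1) = 2 − 2 = 0
R2: P -> B: (2·1) − (2·1) = 2 − 2 = 0
R3: B -> 2 Z: (1·2) − (2·1) = 2 − 2 = 0
R4: Z -> A: (1·1) − (1·1) = 1 − 1 = 0
Every reaction leaves W unchanged, so W is conserved and no simulation is needed: W(T) = W(0) = 2·13.52 + 2·11.92 + 42.37 + 13.91 + 2·11.09 = 129.34

Value at T = 129.34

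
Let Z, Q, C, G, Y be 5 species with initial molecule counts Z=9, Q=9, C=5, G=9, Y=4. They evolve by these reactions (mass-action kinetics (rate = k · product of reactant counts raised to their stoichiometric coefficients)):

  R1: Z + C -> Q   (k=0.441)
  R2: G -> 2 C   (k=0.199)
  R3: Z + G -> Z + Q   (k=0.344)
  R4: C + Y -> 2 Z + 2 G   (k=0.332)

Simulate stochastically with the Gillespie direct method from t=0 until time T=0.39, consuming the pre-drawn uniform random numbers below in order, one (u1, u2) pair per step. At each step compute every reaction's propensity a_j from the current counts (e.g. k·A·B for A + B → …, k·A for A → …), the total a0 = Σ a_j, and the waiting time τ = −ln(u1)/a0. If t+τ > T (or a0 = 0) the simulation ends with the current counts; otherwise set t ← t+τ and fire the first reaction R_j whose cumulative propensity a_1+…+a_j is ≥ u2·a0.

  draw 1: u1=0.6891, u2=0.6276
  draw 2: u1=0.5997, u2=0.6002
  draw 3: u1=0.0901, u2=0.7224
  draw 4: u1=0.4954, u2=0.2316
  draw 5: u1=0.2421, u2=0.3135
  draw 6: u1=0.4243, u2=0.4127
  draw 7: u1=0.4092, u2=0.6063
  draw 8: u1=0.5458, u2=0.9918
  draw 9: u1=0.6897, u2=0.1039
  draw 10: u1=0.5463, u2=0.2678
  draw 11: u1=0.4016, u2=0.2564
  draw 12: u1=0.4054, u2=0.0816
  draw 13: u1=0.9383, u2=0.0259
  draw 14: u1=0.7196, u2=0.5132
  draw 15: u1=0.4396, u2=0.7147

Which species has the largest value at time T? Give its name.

Dominant species at T: Q

t=0.000: Z=9 Q=9 C=5 G=9 Y=4
Draw 1: a1=19.845, a2=1.791, a3=27.864, a4=6.640, a0=56.140; τ=−ln(0.6891)/56.140=0.007 → t=0.007; u2·a0=0.6276·56.140=35.233; a1+a2=21.636 < 35.233 ≤ a1+…+a3=49.500 → R3 fires; Z=9 Q=10 C=5 G=8 Y=4
Draw 2: a1=19.845, a2=1.592, a3=24.768, a4=6.640, a0=52.845; τ=−ln(0.5997)/52.845=0.010 → t=0.016; u2·a0=0.6002·52.845=31.718; a1+a2=21.437 < 31.718 ≤ a1+…+a3=46.205 → R3 fires; Z=9 Q=11 C=5 G=7 Y=4
Draw 3: a1=19.845, a2=1.393, a3=21.672, a4=6.640, a0=49.550; τ=−ln(0.0901)/49.550=0.049 → t=0.065; u2·a0=0.7224·49.550=35.795; a1+a2=21.238 < 35.795 ≤ a1+…+a3=42.910 → R3 fires; Z=9 Q=12 C=5 G=6 Y=4
Draw 4: a1=19.845, a2=1.194, a3=18.576, a4=6.640, a0=46.255; τ=−ln(0.4954)/46.255=0.015 → t=0.080; u2·a0=0.2316·46.255=10.713 ≤ a1=19.845 → R1 fires; Z=8 Q=13 C=4 G=6 Y=4
Draw 5: a1=14.112, a2=1.194, a3=16.512, a4=5.312, a0=37.130; τ=−ln(0.2421)/37.130=0.038 → t=0.118; u2·a0=0.3135·37.130=11.640 ≤ a1=14.112 → R1 fires; Z=7 Q=14 C=3 G=6 Y=4
Draw 6: a1=9.261, a2=1.194, a3=14.448, a4=3.984, a0=28.887; τ=−ln(0.4243)/28.887=0.030 → t=0.148; u2·a0=0.4127·28.887=11.922; a1+a2=10.455 < 11.922 ≤ a1+…+a3=24.903 → R3 fires; Z=7 Q=15 C=3 G=5 Y=4
Draw 7: a1=9.261, a2=0.995, a3=12.040, a4=3.984, a0=26.280; τ=−ln(0.4092)/26.280=0.034 → t=0.182; u2·a0=0.6063·26.280=15.934; a1+a2=10.256 < 15.934 ≤ a1+…+a3=22.296 → R3 fires; Z=7 Q=16 C=3 G=4 Y=4
Draw 8: a1=9.261, a2=0.796, a3=9.632, a4=3.984, a0=23.673; τ=−ln(0.5458)/23.673=0.026 → t=0.208; u2·a0=0.9918·23.673=23.479; a1+…+a3=19.689 < 23.479 ≤ a1+…+a4=23.673 → R4 fires; Z=9 Q=16 C=2 G=6 Y=3
Draw 9: a1=7.938, a2=1.194, a3=18.576, a4=1.992, a0=29.700; τ=−ln(0.6897)/29.700=0.013 → t=0.220; u2·a0=0.1039·29.700=3.086 ≤ a1=7.938 → R1 fires; Z=8 Q=17 C=1 G=6 Y=3
Draw 10: a1=3.528, a2=1.194, a3=16.512, a4=0.996, a0=22.230; τ=−ln(0.5463)/22.230=0.027 → t=0.247; u2·a0=0.2678·22.230=5.953; a1+a2=4.722 < 5.953 ≤ a1+…+a3=21.234 → R3 fires; Z=8 Q=18 C=1 G=5 Y=3
Draw 11: a1=3.528, a2=0.995, a3=13.760, a4=0.996, a0=19.279; τ=−ln(0.4016)/19.279=0.047 → t=0.295; u2·a0=0.2564·19.279=4.943; a1+a2=4.523 < 4.943 ≤ a1+…+a3=18.283 → R3 fires; Z=8 Q=19 C=1 G=4 Y=3
Draw 12: a1=3.528, a2=0.796, a3=11.008, a4=0.996, a0=16.328; τ=−ln(0.4054)/16.328=0.055 → t=0.350; u2·a0=0.0816·16.328=1.332 ≤ a1=3.528 → R1 fires; Z=7 Q=20 C=0 G=4 Y=3
Draw 13: a1=0.000, a2=0.796, a3=9.632, a4=0.000, a0=10.428; τ=−ln(0.9383)/10.428=0.006 → t=0.356; u2·a0=0.0259·10.428=0.270; a1=0.000 < 0.270 ≤ a1+a2=0.796 → R2 fires; Z=7 Q=20 C=2 G=3 Y=3
Draw 14: a1=6.174, a2=0.597, a3=7.224, a4=1.992, a0=15.987; τ=−ln(0.7196)/15.987=0.021 → t=0.377; u2·a0=0.5132·15.987=8.205; a1+a2=6.771 < 8.205 ≤ a1+…+a3=13.995 → R3 fires; Z=7 Q=21 C=2 G=2 Y=3
Draw 15: a1=6.174, a2=0.398, a3=4.816, a4=1.992, a0=13.380; τ=−ln(0.4396)/13.380=0.061 → t=0.438 > T=0.39: stop.
At T=0.39: Z=7 Q=21 C=2 G=2 Y=3; the largest is Q.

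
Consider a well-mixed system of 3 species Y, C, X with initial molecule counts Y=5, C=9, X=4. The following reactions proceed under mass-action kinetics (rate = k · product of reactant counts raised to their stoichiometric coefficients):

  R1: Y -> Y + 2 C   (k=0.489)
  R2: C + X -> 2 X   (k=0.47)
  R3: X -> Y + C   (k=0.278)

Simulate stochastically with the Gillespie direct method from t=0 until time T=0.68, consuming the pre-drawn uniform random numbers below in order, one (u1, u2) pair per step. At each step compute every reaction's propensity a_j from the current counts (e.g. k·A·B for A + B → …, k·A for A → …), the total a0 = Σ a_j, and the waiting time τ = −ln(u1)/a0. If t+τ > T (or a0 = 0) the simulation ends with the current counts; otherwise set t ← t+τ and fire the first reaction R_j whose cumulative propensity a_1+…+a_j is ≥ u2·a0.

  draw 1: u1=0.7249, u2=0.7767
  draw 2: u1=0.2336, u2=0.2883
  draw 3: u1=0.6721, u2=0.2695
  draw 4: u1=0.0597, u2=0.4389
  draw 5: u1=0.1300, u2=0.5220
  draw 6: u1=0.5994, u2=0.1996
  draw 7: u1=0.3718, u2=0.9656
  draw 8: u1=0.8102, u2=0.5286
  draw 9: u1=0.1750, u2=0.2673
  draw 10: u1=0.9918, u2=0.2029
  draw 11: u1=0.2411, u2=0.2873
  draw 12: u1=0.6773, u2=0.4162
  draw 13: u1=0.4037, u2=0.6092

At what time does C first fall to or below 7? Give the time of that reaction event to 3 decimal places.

t=0.000: Y=5 C=9 X=4
Draw 1: a1=2.445, a2=16.920, a3=1.112, a0=20.477; τ=−ln(0.7249)/20.477=0.016 → t=0.016; u2·a0=0.7767·20.477=15.904; a1=2.445 < 15.904 ≤ a1+a2=19.365 → R2 fires; Y=5 C=8 X=5
Draw 2: a1=2.445, a2=18.800, a3=1.390, a0=22.635; τ=−ln(0.2336)/22.635=0.064 → t=0.080; u2·a0=0.2883·22.635=6.526; a1=2.445 < 6.526 ≤ a1+a2=21.245 → R2 fires; Y=5 C=7 X=6
Draw 3: a1=2.445, a2=19.740, a3=1.668, a0=23.853; τ=−ln(0.6721)/23.853=0.017 → t=0.097; u2·a0=0.2695·23.853=6.428; a1=2.445 < 6.428 ≤ a1+a2=22.185 → R2 fires; Y=5 C=6 X=7
Draw 4: a1=2.445, a2=19.740, a3=1.946, a0=24.131; τ=−ln(0.0597)/24.131=0.117 → t=0.213; u2·a0=0.4389·24.131=10.591; a1=2.445 < 10.591 ≤ a1+a2=22.185 → R2 fires; Y=5 C=5 X=8
Draw 5: a1=2.445, a2=18.800, a3=2.224, a0=23.469; τ=−ln(0.1300)/23.469=0.087 → t=0.300; u2·a0=0.5220·23.469=12.251; a1=2.445 < 12.251 ≤ a1+a2=21.245 → R2 fires; Y=5 C=4 X=9
Draw 6: a1=2.445, a2=16.920, a3=2.502, a0=21.867; τ=−ln(0.5994)/21.867=0.023 → t=0.324; u2·a0=0.1996·21.867=4.365; a1=2.445 < 4.365 ≤ a1+a2=19.365 → R2 fires; Y=5 C=3 X=10
Draw 7: a1=2.445, a2=14.100, a3=2.780, a0=19.325; τ=−ln(0.3718)/19.325=0.051 → t=0.375; u2·a0=0.9656·19.325=18.660; a1+a2=16.545 < 18.660 ≤ a1+…+a3=19.325 → R3 fires; Y=6 C=4 X=9
Draw 8: a1=2.934, a2=16.920, a3=2.502, a0=22.356; τ=−ln(0.8102)/22.356=0.009 → t=0.384; u2·a0=0.5286·22.356=11.817; a1=2.934 < 11.817 ≤ a1+a2=19.854 → R2 fires; Y=6 C=3 X=10
Draw 9: a1=2.934, a2=14.100, a3=2.780, a0=19.814; τ=−ln(0.1750)/19.814=0.088 → t=0.472; u2·a0=0.2673·19.814=5.296; a1=2.934 < 5.296 ≤ a1+a2=17.034 → R2 fires; Y=6 C=2 X=11
Draw 10: a1=2.934, a2=10.340, a3=3.058, a0=16.332; τ=−ln(0.9918)/16.332=0.001 → t=0.473; u2·a0=0.2029·16.332=3.314; a1=2.934 < 3.314 ≤ a1+a2=13.274 → R2 fires; Y=6 C=1 X=12
Draw 11: a1=2.934, a2=5.640, a3=3.336, a0=11.910; τ=−ln(0.2411)/11.910=0.119 → t=0.592; u2·a0=0.2873·11.910=3.422; a1=2.934 < 3.422 ≤ a1+a2=8.574 → R2 fires; Y=6 C=0 X=13
Draw 12: a1=2.934, a2=0.000, a3=3.614, a0=6.548; τ=−ln(0.6773)/6.548=0.060 → t=0.652; u2·a0=0.4162·6.548=2.725 ≤ a1=2.934 → R1 fires; Y=6 C=2 X=13
Draw 13: a1=2.934, a2=12.220, a3=3.614, a0=18.768; τ=−ln(0.4037)/18.768=0.048 → t=0.700 > T=0.68: stop.
C first becomes ≤ 7 when it reaches 7 at the event at t=0.080.

Threshold first reached at t = 0.080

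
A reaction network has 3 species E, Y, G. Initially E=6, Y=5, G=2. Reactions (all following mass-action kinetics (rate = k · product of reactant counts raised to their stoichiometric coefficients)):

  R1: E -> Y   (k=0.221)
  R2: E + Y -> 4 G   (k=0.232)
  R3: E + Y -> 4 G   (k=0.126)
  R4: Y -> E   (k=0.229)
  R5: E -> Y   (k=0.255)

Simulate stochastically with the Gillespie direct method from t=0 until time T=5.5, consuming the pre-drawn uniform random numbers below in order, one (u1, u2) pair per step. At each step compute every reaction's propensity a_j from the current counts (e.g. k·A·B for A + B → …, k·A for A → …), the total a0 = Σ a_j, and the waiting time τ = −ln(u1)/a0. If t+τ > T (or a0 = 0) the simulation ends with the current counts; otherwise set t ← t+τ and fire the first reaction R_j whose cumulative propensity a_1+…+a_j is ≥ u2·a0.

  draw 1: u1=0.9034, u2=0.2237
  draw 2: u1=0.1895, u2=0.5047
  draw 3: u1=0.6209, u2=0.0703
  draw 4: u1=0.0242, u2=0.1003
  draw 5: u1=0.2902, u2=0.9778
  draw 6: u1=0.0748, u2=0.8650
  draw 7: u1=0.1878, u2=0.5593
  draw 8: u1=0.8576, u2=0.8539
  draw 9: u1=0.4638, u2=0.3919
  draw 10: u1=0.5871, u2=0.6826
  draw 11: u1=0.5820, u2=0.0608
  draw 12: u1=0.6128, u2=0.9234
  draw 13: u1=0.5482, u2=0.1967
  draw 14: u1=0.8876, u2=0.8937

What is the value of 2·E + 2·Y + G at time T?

Check how each reaction changes W = 2·E + 2·Y + G (weight of products minus weight of reactants):
R1: E -> Y: (2·1) − (2·1) = 2 − 2 = 0
R2: E + Y -> 4 G: (1·4) − (2·1 + 2·1) = 4 − 4 = 0
R3: E + Y -> 4 G: (1·4) − (2·1 + 2·1) = 4 − 4 = 0
R4: Y -> E: (2·1) − (2·1) = 2 − 2 = 0
R5: E -> Y: (2·1) − (2·1) = 2 − 2 = 0
Every reaction leaves W unchanged, so W is conserved and no simulation is needed: W(T) = W(0) = 2·6 + 2·5 + 2 = 24

Value at T = 24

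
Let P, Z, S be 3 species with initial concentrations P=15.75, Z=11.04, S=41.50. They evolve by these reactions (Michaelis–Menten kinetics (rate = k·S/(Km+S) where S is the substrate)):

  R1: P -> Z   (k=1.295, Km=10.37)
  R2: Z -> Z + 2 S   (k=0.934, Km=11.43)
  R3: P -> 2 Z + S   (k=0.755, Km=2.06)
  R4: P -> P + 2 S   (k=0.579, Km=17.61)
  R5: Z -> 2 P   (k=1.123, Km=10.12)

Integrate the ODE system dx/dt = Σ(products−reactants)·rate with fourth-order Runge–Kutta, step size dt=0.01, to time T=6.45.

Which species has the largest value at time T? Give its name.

RK4 with dt=0.01: 645 steps to T=6.45. Trajectory (selected grid times):
t=0.00: P=15.75 Z=11.04 S=41.50
t=0.72: P=15.57 Z=12.13 S=43.05
t=1.43: P=15.43 Z=13.18 S=44.60
t=2.15: P=15.33 Z=14.23 S=46.21
t=2.87: P=15.25 Z=15.27 S=47.83
t=3.58: P=15.20 Z=16.27 S=49.45
t=4.30: P=15.18 Z=17.28 S=51.12
t=5.02: P=15.18 Z=18.28 S=52.80
t=5.73: P=15.20 Z=19.25 S=54.48
t=6.45: P=15.23 Z=20.23 S=56.19
At T=6.45: P=15.23 Z=20.23 S=56.19; the largest is S.

Dominant species at T: S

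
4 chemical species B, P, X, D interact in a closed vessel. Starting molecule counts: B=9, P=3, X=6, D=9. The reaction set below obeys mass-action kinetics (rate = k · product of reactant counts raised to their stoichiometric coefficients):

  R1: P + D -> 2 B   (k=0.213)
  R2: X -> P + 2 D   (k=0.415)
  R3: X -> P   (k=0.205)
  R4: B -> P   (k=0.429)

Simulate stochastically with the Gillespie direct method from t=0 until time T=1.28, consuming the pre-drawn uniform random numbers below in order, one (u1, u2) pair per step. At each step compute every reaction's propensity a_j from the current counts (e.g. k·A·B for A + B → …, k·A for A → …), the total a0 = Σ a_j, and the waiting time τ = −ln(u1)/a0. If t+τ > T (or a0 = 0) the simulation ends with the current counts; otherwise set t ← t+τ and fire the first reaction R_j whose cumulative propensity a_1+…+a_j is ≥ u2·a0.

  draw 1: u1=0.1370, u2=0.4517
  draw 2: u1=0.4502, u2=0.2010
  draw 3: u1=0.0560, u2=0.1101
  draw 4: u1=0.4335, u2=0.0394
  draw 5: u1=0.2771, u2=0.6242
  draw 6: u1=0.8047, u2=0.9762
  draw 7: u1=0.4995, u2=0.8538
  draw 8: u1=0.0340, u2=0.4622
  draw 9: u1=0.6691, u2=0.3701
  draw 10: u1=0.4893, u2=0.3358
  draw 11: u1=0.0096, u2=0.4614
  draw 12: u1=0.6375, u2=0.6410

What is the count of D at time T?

D at T = 10

t=0.000: B=9 P=3 X=6 D=9
Draw 1: a1=5.751, a2=2.490, a3=1.230, a4=3.861, a0=13.332; τ=−ln(0.1370)/13.332=0.149 → t=0.149; u2·a0=0.4517·13.332=6.022; a1=5.751 < 6.022 ≤ a1+a2=8.241 → R2 fires; B=9 P=4 X=5 D=11
Draw 2: a1=9.372, a2=2.075, a3=1.025, a4=3.861, a0=16.333; τ=−ln(0.4502)/16.333=0.049 → t=0.198; u2·a0=0.2010·16.333=3.283 ≤ a1=9.372 → R1 fires; B=11 P=3 X=5 D=10
Draw 3: a1=6.390, a2=2.075, a3=1.025, a4=4.719, a0=14.209; τ=−ln(0.0560)/14.209=0.203 → t=0.401; u2·a0=0.1101·14.209=1.564 ≤ a1=6.390 → R1 fires; B=13 P=2 X=5 D=9
Draw 4: a1=3.834, a2=2.075, a3=1.025, a4=5.577, a0=12.511; τ=−ln(0.4335)/12.511=0.067 → t=0.468; u2·a0=0.0394·12.511=0.493 ≤ a1=3.834 → R1 fires; B=15 P=1 X=5 D=8
Draw 5: a1=1.704, a2=2.075, a3=1.025, a4=6.435, a0=11.239; τ=−ln(0.2771)/11.239=0.114 → t=0.582; u2·a0=0.6242·11.239=7.015; a1+…+a3=4.804 < 7.015 ≤ a1+…+a4=11.239 → R4 fires; B=14 P=2 X=5 D=8
Draw 6: a1=3.408, a2=2.075, a3=1.025, a4=6.006, a0=12.514; τ=−ln(0.8047)/12.514=0.017 → t=0.599; u2·a0=0.9762·12.514=12.216; a1+…+a3=6.508 < 12.216 ≤ a1+…+a4=12.514 → R4 fires; B=13 P=3 X=5 D=8
Draw 7: a1=5.112, a2=2.075, a3=1.025, a4=5.577, a0=13.789; τ=−ln(0.4995)/13.789=0.050 → t=0.650; u2·a0=0.8538·13.789=11.773; a1+…+a3=8.212 < 11.773 ≤ a1+…+a4=13.789 → R4 fires; B=12 P=4 X=5 D=8
Draw 8: a1=6.816, a2=2.075, a3=1.025, a4=5.148, a0=15.064; τ=−ln(0.0340)/15.064=0.224 → t=0.874; u2·a0=0.4622·15.064=6.963; a1=6.816 < 6.963 ≤ a1+a2=8.891 → R2 fires; B=12 P=5 X=4 D=10
Draw 9: a1=10.650, a2=1.660, a3=0.820, a4=5.148, a0=18.278; τ=−ln(0.6691)/18.278=0.022 → t=0.896; u2·a0=0.3701·18.278=6.765 ≤ a1=10.650 → R1 fires; B=14 P=4 X=4 D=9
Draw 10: a1=7.668, a2=1.660, a3=0.820, a4=6.006, a0=16.154; τ=−ln(0.4893)/16.154=0.044 → t=0.940; u2·a0=0.3358·16.154=5.425 ≤ a1=7.668 → R1 fires; B=16 P=3 X=4 D=8
Draw 11: a1=5.112, a2=1.660, a3=0.820, a4=6.864, a0=14.456; τ=−ln(0.0096)/14.456=0.321 → t=1.262; u2·a0=0.4614·14.456=6.670; a1=5.112 < 6.670 ≤ a1+a2=6.772 → R2 fires; B=16 P=4 X=3 D=10
Draw 12: a1=8.520, a2=1.245, a3=0.615, a4=6.864, a0=17.244; τ=−ln(0.6375)/17.244=0.026 → t=1.288 > T=1.28: stop.
Read off D at T=1.28: 10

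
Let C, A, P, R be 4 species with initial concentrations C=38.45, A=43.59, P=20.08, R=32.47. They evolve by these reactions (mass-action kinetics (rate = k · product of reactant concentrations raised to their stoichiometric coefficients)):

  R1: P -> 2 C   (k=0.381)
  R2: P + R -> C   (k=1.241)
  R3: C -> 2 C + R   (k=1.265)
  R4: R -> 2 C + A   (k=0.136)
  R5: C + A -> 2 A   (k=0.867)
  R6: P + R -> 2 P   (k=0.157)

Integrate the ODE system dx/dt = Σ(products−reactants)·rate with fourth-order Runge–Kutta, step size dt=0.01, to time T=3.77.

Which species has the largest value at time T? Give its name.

Dominant species at T: A

RK4 with dt=0.01: 377 steps to T=3.77. Trajectory (selected grid times):
t=0.00: C=38.45 A=43.59 P=20.08 R=32.47
t=0.42: C=0.04 A=108.38 P=0.12 R=7.92
t=0.84: C=0.02 A=109.85 P=0.00 R=7.36
t=1.26: C=0.02 A=111.09 P=0.00 R=6.95
t=1.68: C=0.02 A=112.26 P=0.00 R=6.58
t=2.09: C=0.02 A=113.34 P=0.00 R=6.23
t=2.51: C=0.02 A=114.39 P=0.00 R=5.89
t=2.93: C=0.02 A=115.38 P=0.00 R=5.57
t=3.35: C=0.01 A=116.32 P=0.00 R=5.27
t=3.77: C=0.01 A=117.21 P=0.00 R=4.99
At T=3.77: C=0.01 A=117.21 P=0.00 R=4.99; the largest is A.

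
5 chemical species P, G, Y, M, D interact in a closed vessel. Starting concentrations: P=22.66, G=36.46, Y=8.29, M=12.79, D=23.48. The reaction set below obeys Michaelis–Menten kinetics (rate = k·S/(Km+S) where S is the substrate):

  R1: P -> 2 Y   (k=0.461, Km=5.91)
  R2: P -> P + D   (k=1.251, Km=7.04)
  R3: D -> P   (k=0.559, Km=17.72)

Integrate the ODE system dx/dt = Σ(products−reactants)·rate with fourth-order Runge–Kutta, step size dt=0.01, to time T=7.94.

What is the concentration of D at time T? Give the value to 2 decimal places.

RK4 with dt=0.01: 794 steps to T=7.94. Trajectory (selected grid times):
t=0.00: P=22.66 G=36.46 Y=8.29 M=12.79 D=23.48
t=0.88: P=22.62 G=36.46 Y=8.93 M=12.79 D=24.04
t=1.76: P=22.58 G=36.46 Y=9.58 M=12.79 D=24.59
t=2.65: P=22.55 G=36.46 Y=10.23 M=12.79 D=25.15
t=3.53: P=22.52 G=36.46 Y=10.87 M=12.79 D=25.70
t=4.41: P=22.49 G=36.46 Y=11.51 M=12.79 D=26.25
t=5.29: P=22.46 G=36.46 Y=12.15 M=12.79 D=26.79
t=6.18: P=22.44 G=36.46 Y=12.80 M=12.79 D=27.34
t=7.06: P=22.42 G=36.46 Y=13.45 M=12.79 D=27.87
t=7.94: P=22.40 G=36.46 Y=14.09 M=12.79 D=28.41
Read off D at T=7.94: 28.41

D at T = 28.41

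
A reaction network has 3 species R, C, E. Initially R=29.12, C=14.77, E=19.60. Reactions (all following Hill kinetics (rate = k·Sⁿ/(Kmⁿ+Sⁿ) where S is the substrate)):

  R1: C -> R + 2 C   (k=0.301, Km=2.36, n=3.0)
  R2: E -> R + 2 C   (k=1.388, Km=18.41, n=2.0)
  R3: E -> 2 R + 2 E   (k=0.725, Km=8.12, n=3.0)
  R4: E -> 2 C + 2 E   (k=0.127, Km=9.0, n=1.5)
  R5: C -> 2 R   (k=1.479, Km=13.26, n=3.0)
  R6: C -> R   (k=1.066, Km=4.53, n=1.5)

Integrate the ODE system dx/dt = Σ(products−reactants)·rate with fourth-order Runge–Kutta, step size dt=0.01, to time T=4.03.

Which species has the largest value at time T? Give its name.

RK4 with dt=0.01: 403 steps to T=4.03. Trajectory (selected grid times):
t=0.00: R=29.12 C=14.77 E=19.60
t=0.45: R=31.38 C=14.86 E=19.62
t=0.90: R=33.65 C=14.94 E=19.63
t=1.34: R=35.87 C=15.02 E=19.65
t=1.79: R=38.15 C=15.10 E=19.66
t=2.24: R=40.44 C=15.18 E=19.68
t=2.69: R=42.73 C=15.26 E=19.69
t=3.13: R=44.98 C=15.33 E=19.71
t=3.58: R=47.28 C=15.40 E=19.72
t=4.03: R=49.59 C=15.47 E=19.74
At T=4.03: R=49.59 C=15.47 E=19.74; the largest is R.

Dominant species at T: R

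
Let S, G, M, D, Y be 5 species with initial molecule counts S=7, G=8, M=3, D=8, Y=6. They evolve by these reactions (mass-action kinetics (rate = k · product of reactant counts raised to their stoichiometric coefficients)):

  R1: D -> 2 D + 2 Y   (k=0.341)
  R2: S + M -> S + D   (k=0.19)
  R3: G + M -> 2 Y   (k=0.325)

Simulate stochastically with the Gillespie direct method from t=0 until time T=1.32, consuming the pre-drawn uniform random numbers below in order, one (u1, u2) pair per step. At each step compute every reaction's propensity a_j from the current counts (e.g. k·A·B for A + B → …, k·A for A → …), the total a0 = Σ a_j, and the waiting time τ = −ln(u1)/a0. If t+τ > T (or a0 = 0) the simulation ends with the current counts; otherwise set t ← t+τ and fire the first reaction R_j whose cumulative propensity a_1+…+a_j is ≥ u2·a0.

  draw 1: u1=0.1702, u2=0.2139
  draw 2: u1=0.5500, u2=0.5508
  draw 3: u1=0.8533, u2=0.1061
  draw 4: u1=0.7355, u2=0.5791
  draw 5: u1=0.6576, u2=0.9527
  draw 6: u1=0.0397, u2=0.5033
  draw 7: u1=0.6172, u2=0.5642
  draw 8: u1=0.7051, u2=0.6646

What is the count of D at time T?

t=0.000: S=7 G=8 M=3 D=8 Y=6
Draw 1: a1=2.728, a2=3.990, a3=7.800, a0=14.518; τ=−ln(0.1702)/14.518=0.122 → t=0.122; u2·a0=0.2139·14.518=3.105; a1=2.728 < 3.105 ≤ a1+a2=6.718 → R2 fires; S=7 G=8 M=2 D=9 Y=6
Draw 2: a1=3.069, a2=2.660, a3=5.200, a0=10.929; τ=−ln(0.5500)/10.929=0.055 → t=0.177; u2·a0=0.5508·10.929=6.020; a1+a2=5.729 < 6.020 ≤ a1+…+a3=10.929 → R3 fires; S=7 G=7 M=1 D=9 Y=8
Draw 3: a1=3.069, a2=1.330, a3=2.275, a0=6.674; τ=−ln(0.8533)/6.674=0.024 → t=0.200; u2·a0=0.1061·6.674=0.708 ≤ a1=3.069 → R1 fires; S=7 G=7 M=1 D=10 Y=10
Draw 4: a1=3.410, a2=1.330, a3=2.275, a0=7.015; τ=−ln(0.7355)/7.015=0.044 → t=0.244; u2·a0=0.5791·7.015=4.062; a1=3.410 < 4.062 ≤ a1+a2=4.740 → R2 fires; S=7 G=7 M=0 D=11 Y=10
Draw 5: a1=3.751, a2=0.000, a3=0.000, a0=3.751; τ=−ln(0.6576)/3.751=0.112 → t=0.356; u2·a0=0.9527·3.751=3.574 ≤ a1=3.751 → R1 fires; S=7 G=7 M=0 D=12 Y=12
Draw 6: a1=4.092, a2=0.000, a3=0.000, a0=4.092; τ=−ln(0.0397)/4.092=0.788 → t=1.144; u2·a0=0.5033·4.092=2.060 ≤ a1=4.092 → R1 fires; S=7 G=7 M=0 D=13 Y=14
Draw 7: a1=4.433, a2=0.000, a3=0.000, a0=4.433; τ=−ln(0.6172)/4.433=0.109 → t=1.253; u2·a0=0.5642·4.433=2.501 ≤ a1=4.433 → R1 fires; S=7 G=7 M=0 D=14 Y=16
Draw 8: a1=4.774, a2=0.000, a3=0.000, a0=4.774; τ=−ln(0.7051)/4.774=0.073 → t=1.326 > T=1.32: stop.
Read off D at T=1.32: 14

D at T = 14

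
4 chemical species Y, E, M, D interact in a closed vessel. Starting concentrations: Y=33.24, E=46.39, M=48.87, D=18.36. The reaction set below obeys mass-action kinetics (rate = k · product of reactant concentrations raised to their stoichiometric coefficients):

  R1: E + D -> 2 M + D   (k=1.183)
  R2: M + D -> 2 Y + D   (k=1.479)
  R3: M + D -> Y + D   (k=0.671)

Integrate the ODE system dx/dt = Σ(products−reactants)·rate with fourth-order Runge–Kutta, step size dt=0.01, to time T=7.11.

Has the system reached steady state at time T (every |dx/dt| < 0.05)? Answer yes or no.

Steady state at T: yes

RK4 with dt=0.01: 711 steps to T=7.11. Trajectory (selected grid times):
t=0.00: Y=33.24 E=46.39 M=48.87 D=18.36
t=0.79: Y=272.33 E=0.00 M=0.00 D=18.36
t=1.58: Y=272.33 E=0.00 M=0.00 D=18.36
t=2.37: Y=272.33 E=0.00 M=0.00 D=18.36
t=3.16: Y=272.33 E=0.00 M=0.00 D=18.36
t=3.95: Y=272.33 E=0.00 M=0.00 D=18.36
t=4.74: Y=272.33 E=0.00 M=0.00 D=18.36
t=5.53: Y=272.33 E=0.00 M=0.00 D=18.36
t=6.32: Y=272.33 E=0.00 M=0.00 D=18.36
t=7.11: Y=272.33 E=0.00 M=0.00 D=18.36
Rates at T: R1=0.0000, R2=0.0000, R3=0.0000
dx/dt at T (Σ net stoichiometry × rate): Y=+0.0000, E=-0.0000, M=-0.0000, D=+0.0000
Largest |dx/dt| is |+0.0000| (Y) < 0.05 → steady.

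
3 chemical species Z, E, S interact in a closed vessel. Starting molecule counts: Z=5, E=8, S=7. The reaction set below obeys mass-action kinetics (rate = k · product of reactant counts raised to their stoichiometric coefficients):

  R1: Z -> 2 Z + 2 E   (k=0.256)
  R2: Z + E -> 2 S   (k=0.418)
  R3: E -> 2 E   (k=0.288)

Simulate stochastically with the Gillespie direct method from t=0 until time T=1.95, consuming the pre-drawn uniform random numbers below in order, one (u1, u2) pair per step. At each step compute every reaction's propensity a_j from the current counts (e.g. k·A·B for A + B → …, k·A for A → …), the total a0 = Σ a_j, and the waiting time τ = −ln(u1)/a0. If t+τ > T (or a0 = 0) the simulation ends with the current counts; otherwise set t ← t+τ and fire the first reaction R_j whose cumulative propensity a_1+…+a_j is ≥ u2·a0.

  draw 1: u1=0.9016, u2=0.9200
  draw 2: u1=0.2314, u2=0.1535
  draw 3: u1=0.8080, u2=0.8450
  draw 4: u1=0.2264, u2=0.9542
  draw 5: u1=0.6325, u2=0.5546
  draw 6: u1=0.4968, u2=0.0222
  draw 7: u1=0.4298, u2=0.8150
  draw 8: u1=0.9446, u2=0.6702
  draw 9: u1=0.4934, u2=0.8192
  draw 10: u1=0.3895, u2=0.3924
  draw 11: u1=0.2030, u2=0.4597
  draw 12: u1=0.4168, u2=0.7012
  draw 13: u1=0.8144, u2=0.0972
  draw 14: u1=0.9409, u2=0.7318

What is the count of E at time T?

E at T = 10

t=0.000: Z=5 E=8 S=7
Draw 1: a1=1.280, a2=16.720, a3=2.304, a0=20.304; τ=−ln(0.9016)/20.304=0.005 → t=0.005; u2·a0=0.9200·20.304=18.680; a1+a2=18.000 < 18.680 ≤ a1+…+a3=20.304 → R3 fires; Z=5 E=9 S=7
Draw 2: a1=1.280, a2=18.810, a3=2.592, a0=22.682; τ=−ln(0.2314)/22.682=0.065 → t=0.070; u2·a0=0.1535·22.682=3.482; a1=1.280 < 3.482 ≤ a1+a2=20.090 → R2 fires; Z=4 E=8 S=9
Draw 3: a1=1.024, a2=13.376, a3=2.304, a0=16.704; τ=−ln(0.8080)/16.704=0.013 → t=0.082; u2·a0=0.8450·16.704=14.115; a1=1.024 < 14.115 ≤ a1+a2=14.400 → R2 fires; Z=3 E=7 S=11
Draw 4: a1=0.768, a2=8.778, a3=2.016, a0=11.562; τ=−ln(0.2264)/11.562=0.128 → t=0.211; u2·a0=0.9542·11.562=11.032; a1+a2=9.546 < 11.032 ≤ a1+…+a3=11.562 → R3 fires; Z=3 E=8 S=11
Draw 5: a1=0.768, a2=10.032, a3=2.304, a0=13.104; τ=−ln(0.6325)/13.104=0.035 → t=0.246; u2·a0=0.5546·13.104=7.267; a1=0.768 < 7.267 ≤ a1+a2=10.800 → R2 fires; Z=2 E=7 S=13
Draw 6: a1=0.512, a2=5.852, a3=2.016, a0=8.380; τ=−ln(0.4968)/8.380=0.083 → t=0.329; u2·a0=0.0222·8.380=0.186 ≤ a1=0.512 → R1 fires; Z=3 E=9 S=13
Draw 7: a1=0.768, a2=11.286, a3=2.592, a0=14.646; τ=−ln(0.4298)/14.646=0.058 → t=0.387; u2·a0=0.8150·14.646=11.936; a1=0.768 < 11.936 ≤ a1+a2=12.054 → R2 fires; Z=2 E=8 S=15
Draw 8: a1=0.512, a2=6.688, a3=2.304, a0=9.504; τ=−ln(0.9446)/9.504=0.006 → t=0.393; u2·a0=0.6702·9.504=6.370; a1=0.512 < 6.370 ≤ a1+a2=7.200 → R2 fires; Z=1 E=7 S=17
Draw 9: a1=0.256, a2=2.926, a3=2.016, a0=5.198; τ=−ln(0.4934)/5.198=0.136 → t=0.529; u2·a0=0.8192·5.198=4.258; a1+a2=3.182 < 4.258 ≤ a1+…+a3=5.198 → R3 fires; Z=1 E=8 S=17
Draw 10: a1=0.256, a2=3.344, a3=2.304, a0=5.904; τ=−ln(0.3895)/5.904=0.160 → t=0.689; u2·a0=0.3924·5.904=2.317; a1=0.256 < 2.317 ≤ a1+a2=3.600 → R2 fires; Z=0 E=7 S=19
Draw 11: a1=0.000, a2=0.000, a3=2.016, a0=2.016; τ=−ln(0.2030)/2.016=0.791 → t=1.480; u2·a0=0.4597·2.016=0.927; a1+a2=0.000 < 0.927 ≤ a1+…+a3=2.016 → R3 fires; Z=0 E=8 S=19
Draw 12: a1=0.000, a2=0.000, a3=2.304, a0=2.304; τ=−ln(0.4168)/2.304=0.380 → t=1.859; u2·a0=0.7012·2.304=1.616; a1+a2=0.000 < 1.616 ≤ a1+…+a3=2.304 → R3 fires; Z=0 E=9 S=19
Draw 13: a1=0.000, a2=0.000, a3=2.592, a0=2.592; τ=−ln(0.8144)/2.592=0.079 → t=1.939; u2·a0=0.0972·2.592=0.252; a1+a2=0.000 < 0.252 ≤ a1+…+a3=2.592 → R3 fires; Z=0 E=10 S=19
Draw 14: a1=0.000, a2=0.000, a3=2.880, a0=2.880; τ=−ln(0.9409)/2.880=0.021 → t=1.960 > T=1.95: stop.
Read off E at T=1.95: 10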